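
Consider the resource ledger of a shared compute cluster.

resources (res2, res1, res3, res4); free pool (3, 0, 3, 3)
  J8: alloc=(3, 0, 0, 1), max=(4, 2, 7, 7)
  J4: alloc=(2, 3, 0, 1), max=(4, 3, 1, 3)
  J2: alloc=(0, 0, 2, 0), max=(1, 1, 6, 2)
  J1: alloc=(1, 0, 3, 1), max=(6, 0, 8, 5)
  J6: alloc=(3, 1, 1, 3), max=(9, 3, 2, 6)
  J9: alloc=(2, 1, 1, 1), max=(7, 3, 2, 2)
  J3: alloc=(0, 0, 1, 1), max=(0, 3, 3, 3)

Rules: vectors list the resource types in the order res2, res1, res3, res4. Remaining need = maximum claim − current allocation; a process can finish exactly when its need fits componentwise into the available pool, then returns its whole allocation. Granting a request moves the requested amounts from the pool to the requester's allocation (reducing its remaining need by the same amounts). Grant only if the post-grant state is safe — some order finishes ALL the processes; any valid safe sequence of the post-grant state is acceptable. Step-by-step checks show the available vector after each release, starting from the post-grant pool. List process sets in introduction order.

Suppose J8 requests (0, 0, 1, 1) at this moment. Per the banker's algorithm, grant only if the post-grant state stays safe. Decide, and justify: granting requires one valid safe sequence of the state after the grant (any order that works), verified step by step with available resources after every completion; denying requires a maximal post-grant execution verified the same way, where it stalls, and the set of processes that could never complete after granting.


GRANT — the state after the grant stays safe, e.g. via J4, J3, J9, J6, J1, J2, J8.
Key observation: with (3, 0, 2, 2) left after the transfer, J4 can run at once — the state stays safe.
Step-by-step check of the post-grant state:
  pool = (3, 0, 2, 2)
  J4: need (2, 0, 1, 2) fits (3, 0, 2, 2); releases (2, 3, 0, 1), pool now (5, 3, 2, 3)
  J3: need (0, 3, 2, 2) fits (5, 3, 2, 3); releases (0, 0, 1, 1), pool now (5, 3, 3, 4)
  J9: need (5, 2, 1, 1) fits (5, 3, 3, 4); releases (2, 1, 1, 1), pool now (7, 4, 4, 5)
  J6: need (6, 2, 1, 3) fits (7, 4, 4, 5); releases (3, 1, 1, 3), pool now (10, 5, 5, 8)
  J1: need (5, 0, 5, 4) fits (10, 5, 5, 8); releases (1, 0, 3, 1), pool now (11, 5, 8, 9)
  J2: need (1, 1, 4, 2) fits (11, 5, 8, 9); releases (0, 0, 2, 0), pool now (11, 5, 10, 9)
  J8: need (1, 2, 6, 5) fits (11, 5, 10, 9); releases (3, 0, 1, 2), pool now (14, 5, 11, 11)


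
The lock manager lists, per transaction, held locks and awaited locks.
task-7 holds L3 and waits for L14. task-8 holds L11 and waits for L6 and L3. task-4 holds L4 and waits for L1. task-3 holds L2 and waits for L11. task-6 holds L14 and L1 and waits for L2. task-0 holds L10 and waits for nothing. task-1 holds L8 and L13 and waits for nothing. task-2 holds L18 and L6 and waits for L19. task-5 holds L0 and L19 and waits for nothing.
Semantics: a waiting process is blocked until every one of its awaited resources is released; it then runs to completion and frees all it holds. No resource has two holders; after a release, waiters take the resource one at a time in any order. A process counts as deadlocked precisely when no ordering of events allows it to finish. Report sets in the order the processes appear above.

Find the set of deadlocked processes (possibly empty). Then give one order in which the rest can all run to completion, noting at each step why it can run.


Deadlocked: task-7, task-8, task-4, task-3 and task-6.
Key observation: the loop task-7 -> task-6 -> task-3 -> task-8 -> task-7 blocks itself forever; task-4 waits into the deadlock from upstream.
One completion order for the rest: task-5, task-0, task-2, task-1.
Verifying each step:
  task-5: no waits; runs immediately, freeing L0 and L19
  task-0: no waits; runs immediately, freeing L10
  task-2 waits on L19 — all released -> runs and releases L18 and L6
  task-1: no waits; runs immediately, freeing L8 and L13


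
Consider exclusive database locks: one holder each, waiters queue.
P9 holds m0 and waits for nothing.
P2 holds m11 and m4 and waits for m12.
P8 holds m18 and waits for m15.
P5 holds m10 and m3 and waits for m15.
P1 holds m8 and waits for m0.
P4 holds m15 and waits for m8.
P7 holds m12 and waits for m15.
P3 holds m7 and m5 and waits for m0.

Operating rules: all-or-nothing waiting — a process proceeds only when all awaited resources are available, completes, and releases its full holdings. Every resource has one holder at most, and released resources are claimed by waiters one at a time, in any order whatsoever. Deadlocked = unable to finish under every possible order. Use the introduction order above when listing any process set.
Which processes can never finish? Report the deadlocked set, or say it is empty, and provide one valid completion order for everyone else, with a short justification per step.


The deadlocked set is empty.
Key observation: no waiting chain loops back on itself — every chain ends at a process that waits on nothing, so everyone eventually runs.
A valid finishing order for the others: P9, P1, P4, P7, P5, P2, P8, P3.
Verifying each step:
  run P9 (it waits on nothing); releases m0
  P1: everything it awaited (m0) is free; runs, freeing m8
  P4: everything it awaited (m8) is free; runs, freeing m15
  P7: everything it awaited (m15) is free; runs, freeing m12
  P5: everything it awaited (m15) is free; runs, freeing m10 and m3
  P2: everything it awaited (m12) is free; runs, freeing m11 and m4
  P8: everything it awaited (m15) is free; runs, freeing m18
  P3: everything it awaited (m0) is free; runs, freeing m7 and m5


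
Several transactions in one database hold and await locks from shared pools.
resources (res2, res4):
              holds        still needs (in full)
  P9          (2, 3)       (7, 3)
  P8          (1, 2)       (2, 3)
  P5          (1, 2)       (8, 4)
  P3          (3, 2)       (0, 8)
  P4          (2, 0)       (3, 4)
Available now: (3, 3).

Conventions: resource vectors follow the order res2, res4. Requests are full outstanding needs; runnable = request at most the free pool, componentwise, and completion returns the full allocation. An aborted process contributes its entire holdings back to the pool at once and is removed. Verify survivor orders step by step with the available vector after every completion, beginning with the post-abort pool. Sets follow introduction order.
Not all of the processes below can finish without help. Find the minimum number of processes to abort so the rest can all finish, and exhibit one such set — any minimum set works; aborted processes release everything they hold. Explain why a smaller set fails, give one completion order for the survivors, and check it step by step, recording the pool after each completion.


Minimum abort set: P5.
Key observation: P9 could never have finished before the abort; with (1, 2) returned by P5, it fits at step 3.
Why nothing smaller works: aborting no one leaves the state deadlocked as given.
The survivors complete as P4, P8, P9, P3. Check, step by step (starting from the post-abort pool):
  pool = (4, 5)
  P4 needs (3, 4) <= (4, 5) -> finishes; pool += (2, 0) = (6, 5)
  P8 needs (2, 3) <= (6, 5) -> finishes; pool += (1, 2) = (7, 7)
  P9 needs (7, 3) <= (7, 7) -> finishes; pool += (2, 3) = (9, 10)
  P3 needs (0, 8) <= (9, 10) -> finishes; pool += (3, 2) = (12, 12)


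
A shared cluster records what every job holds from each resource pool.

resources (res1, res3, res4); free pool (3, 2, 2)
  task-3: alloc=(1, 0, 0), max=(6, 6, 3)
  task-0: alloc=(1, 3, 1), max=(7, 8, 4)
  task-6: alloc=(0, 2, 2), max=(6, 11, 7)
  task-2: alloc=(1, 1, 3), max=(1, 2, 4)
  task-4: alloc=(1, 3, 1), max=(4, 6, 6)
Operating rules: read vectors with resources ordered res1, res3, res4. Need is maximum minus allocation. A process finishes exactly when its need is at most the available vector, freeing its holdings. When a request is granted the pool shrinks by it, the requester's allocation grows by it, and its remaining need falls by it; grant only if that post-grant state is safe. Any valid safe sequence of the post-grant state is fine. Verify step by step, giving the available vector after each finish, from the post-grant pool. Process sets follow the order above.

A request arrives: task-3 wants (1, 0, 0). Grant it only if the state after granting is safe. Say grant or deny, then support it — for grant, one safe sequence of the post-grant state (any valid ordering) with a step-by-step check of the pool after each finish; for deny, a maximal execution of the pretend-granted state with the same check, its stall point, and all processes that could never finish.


GRANT — the state after the grant stays safe, e.g. via task-2, task-4, task-3, task-0, task-6.
Key observation: the grant leaves (2, 2, 2) free — enough for task-2, whose release restarts the cascade.
Verifying the post-grant state step by step:
  pool = (2, 2, 2)
  task-2 needs (0, 1, 1) <= (2, 2, 2) -> finishes; pool += (1, 1, 3) = (3, 3, 5)
  task-4 needs (3, 3, 5) <= (3, 3, 5) -> finishes; pool += (1, 3, 1) = (4, 6, 6)
  task-3 needs (4, 6, 3) <= (4, 6, 6) -> finishes; pool += (2, 0, 0) = (6, 6, 6)
  task-0 needs (6, 5, 3) <= (6, 6, 6) -> finishes; pool += (1, 3, 1) = (7, 9, 7)
  task-6 needs (6, 9, 5) <= (7, 9, 7) -> finishes; pool += (0, 2, 2) = (7, 11, 9)


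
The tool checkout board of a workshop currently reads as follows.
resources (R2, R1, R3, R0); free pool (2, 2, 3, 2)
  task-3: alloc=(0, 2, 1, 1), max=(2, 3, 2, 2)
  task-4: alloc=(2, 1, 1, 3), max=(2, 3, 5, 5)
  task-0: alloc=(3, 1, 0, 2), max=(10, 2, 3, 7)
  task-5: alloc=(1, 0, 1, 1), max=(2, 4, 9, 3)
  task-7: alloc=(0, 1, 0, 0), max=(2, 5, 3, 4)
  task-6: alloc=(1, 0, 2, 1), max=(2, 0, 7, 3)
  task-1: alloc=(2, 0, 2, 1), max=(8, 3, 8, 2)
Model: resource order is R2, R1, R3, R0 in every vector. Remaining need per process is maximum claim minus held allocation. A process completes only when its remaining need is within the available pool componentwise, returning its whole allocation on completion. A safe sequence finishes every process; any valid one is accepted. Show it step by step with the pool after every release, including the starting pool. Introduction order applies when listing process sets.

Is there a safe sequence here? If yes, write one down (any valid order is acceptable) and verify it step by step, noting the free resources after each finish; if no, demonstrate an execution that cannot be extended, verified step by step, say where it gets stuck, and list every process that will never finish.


UNSAFE.
Key observation: after task-3, task-4, task-6, task-7 the pool peaks at (5, 6, 7, 7), and each blocked process is short somewhere: task-0 on R2; task-5 on R3; task-1 on R2.
A maximal execution: task-3, task-4, task-6, task-7 — then nothing else fits. Check, step by step:
  pool = (2, 2, 3, 2)
  run task-3 (needs (2, 1, 1, 1), free (2, 2, 3, 2)); after release of (0, 2, 1, 1) the pool is (2, 4, 4, 3)
  run task-4 (needs (0, 2, 4, 2), free (2, 4, 4, 3)); after release of (2, 1, 1, 3) the pool is (4, 5, 5, 6)
  run task-6 (needs (1, 0, 5, 2), free (4, 5, 5, 6)); after release of (1, 0, 2, 1) the pool is (5, 5, 7, 7)
  run task-7 (needs (2, 4, 3, 4), free (5, 5, 7, 7)); after release of (0, 1, 0, 0) the pool is (5, 6, 7, 7)
  task-0 cannot run: need (7, 1, 3, 5) vs free (5, 6, 7, 7) (insufficient R2)
  task-5 cannot run: need (1, 4, 8, 2) vs free (5, 6, 7, 7) (insufficient R3)
  task-1 cannot run: need (6, 3, 6, 1) vs free (5, 6, 7, 7) (insufficient R2)
Never able to finish: task-0, task-5 and task-1.


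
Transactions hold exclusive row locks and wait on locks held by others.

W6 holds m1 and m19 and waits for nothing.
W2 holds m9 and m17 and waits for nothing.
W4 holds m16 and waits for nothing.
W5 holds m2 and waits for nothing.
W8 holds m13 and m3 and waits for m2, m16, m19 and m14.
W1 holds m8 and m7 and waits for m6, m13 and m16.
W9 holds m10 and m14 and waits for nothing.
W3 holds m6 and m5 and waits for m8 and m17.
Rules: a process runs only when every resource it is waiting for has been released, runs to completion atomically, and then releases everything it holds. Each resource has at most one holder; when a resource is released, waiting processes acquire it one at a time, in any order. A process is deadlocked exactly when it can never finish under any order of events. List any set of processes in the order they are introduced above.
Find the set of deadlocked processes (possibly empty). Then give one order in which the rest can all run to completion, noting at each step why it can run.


The deadlocked set is W1 and W3.
Key observation: the knot is the closed ring of waits W1 -> W3 -> W1; no other process is dragged down with it.
One completion order for the rest: W2, W9, W5, W4, W6, W8.
Check, step by step:
  W2: no waits; runs immediately, freeing m9 and m17
  W9: no waits; runs immediately, freeing m10 and m14
  W5: no waits; runs immediately, freeing m2
  W4: no waits; runs immediately, freeing m16
  W6: no waits; runs immediately, freeing m1 and m19
  W8 waits on m2, m16, m19 and m14 — all released -> runs and releases m13 and m3


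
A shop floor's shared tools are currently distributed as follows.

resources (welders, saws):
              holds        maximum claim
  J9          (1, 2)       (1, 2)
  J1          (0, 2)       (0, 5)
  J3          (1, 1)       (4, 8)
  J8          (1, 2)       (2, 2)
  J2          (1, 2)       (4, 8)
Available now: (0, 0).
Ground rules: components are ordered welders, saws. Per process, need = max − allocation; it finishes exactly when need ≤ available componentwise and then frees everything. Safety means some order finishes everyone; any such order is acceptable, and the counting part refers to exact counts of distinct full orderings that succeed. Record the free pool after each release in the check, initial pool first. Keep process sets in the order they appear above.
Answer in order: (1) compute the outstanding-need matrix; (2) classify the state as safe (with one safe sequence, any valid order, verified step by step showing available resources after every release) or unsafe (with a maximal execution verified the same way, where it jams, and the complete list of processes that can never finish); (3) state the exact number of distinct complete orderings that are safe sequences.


(1) Need matrix, components ordered welders, saws:
  J9: (0, 0)
  J1: (0, 3)
  J3: (3, 7)
  J8: (1, 0)
  J2: (3, 6)
(2) The state is UNSAFE.
Key observation: once J9, J8, J1 finish, the pool peaks at (2, 6) — and every remaining process still needs more welders than that.
Going as far as possible: J9, J8, J1; after that, nothing fits. Step-by-step check:
  pool = (0, 0)
  run J9 (needs (0, 0), free (0, 0)); after release of (1, 2) the pool is (1, 2)
  run J8 (needs (1, 0), free (1, 2)); after release of (1, 2) the pool is (2, 4)
  run J1 (needs (0, 3), free (2, 4)); after release of (0, 2) the pool is (2, 6)
  blocked: J3 wants (3, 7), pool (2, 6) — not enough welders and saws
  blocked: J2 wants (3, 6), pool (2, 6) — not enough welders
Processes that can never finish: J3 and J2.
(3) Precisely 0 of the possible complete orderings are safe sequences.


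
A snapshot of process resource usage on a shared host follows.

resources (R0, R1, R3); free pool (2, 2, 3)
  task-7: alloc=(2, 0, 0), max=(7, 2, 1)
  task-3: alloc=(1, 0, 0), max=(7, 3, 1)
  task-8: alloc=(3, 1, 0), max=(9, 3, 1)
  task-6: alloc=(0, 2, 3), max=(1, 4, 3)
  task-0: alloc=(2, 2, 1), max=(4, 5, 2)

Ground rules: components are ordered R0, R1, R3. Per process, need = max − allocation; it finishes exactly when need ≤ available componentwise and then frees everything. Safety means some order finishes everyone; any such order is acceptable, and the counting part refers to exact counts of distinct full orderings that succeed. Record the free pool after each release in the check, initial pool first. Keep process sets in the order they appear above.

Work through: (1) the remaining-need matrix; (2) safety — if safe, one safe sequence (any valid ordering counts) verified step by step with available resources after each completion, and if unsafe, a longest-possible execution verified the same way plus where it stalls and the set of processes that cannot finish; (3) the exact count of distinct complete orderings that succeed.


(1) Need matrix, components ordered R0, R1, R3:
  task-7: (5, 2, 1)
  task-3: (6, 3, 1)
  task-8: (6, 2, 1)
  task-6: (1, 2, 0)
  task-0: (2, 3, 1)
(2) UNSAFE.
Key observation: no order helps: past task-6, task-0, the free pool tops out at (4, 6, 7), below what each blocked process needs in R0.
The run task-6, task-0 cannot be extended any further. Verifying each step:
  pool = (2, 2, 3)
  task-6: need (1, 2, 0) fits (2, 2, 3); releases (0, 2, 3), pool now (2, 4, 6)
  task-0: need (2, 3, 1) fits (2, 4, 6); releases (2, 2, 1), pool now (4, 6, 7)
  task-7 still needs (5, 2, 1) but only (4, 6, 7) is free — short on R0
  task-3 still needs (6, 3, 1) but only (4, 6, 7) is free — short on R0
  task-8 still needs (6, 2, 1) but only (4, 6, 7) is free — short on R0
Permanently blocked: task-7, task-3 and task-8.
(3) Precisely 0 of the possible complete orderings are safe sequences.


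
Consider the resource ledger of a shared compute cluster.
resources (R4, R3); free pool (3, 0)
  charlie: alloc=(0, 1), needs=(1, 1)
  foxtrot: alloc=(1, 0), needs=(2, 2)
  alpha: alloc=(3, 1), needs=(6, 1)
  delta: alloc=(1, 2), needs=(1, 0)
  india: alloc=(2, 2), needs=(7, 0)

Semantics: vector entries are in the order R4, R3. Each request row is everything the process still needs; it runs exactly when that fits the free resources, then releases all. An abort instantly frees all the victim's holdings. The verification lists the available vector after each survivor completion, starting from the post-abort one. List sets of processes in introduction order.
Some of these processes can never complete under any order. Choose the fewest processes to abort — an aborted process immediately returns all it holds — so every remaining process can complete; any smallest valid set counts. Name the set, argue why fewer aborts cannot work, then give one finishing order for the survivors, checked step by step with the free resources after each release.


Abort alpha.
Key observation: india was stuck for good until alpha gave back (3, 1); in the order shown it finishes at step 3.
Minimality: the empty abort set fails — the state is deadlocked as it stands.
One survivor order: charlie, foxtrot, india, delta. Verifying each step (post-abort pool first):
  pool = (6, 1)
  charlie: need (1, 1) fits (6, 1); releases (0, 1), pool now (6, 2)
  foxtrot: need (2, 2) fits (6, 2); releases (1, 0), pool now (7, 2)
  india: need (7, 0) fits (7, 2); releases (2, 2), pool now (9, 4)
  delta: need (1, 0) fits (9, 4); releases (1, 2), pool now (10, 6)


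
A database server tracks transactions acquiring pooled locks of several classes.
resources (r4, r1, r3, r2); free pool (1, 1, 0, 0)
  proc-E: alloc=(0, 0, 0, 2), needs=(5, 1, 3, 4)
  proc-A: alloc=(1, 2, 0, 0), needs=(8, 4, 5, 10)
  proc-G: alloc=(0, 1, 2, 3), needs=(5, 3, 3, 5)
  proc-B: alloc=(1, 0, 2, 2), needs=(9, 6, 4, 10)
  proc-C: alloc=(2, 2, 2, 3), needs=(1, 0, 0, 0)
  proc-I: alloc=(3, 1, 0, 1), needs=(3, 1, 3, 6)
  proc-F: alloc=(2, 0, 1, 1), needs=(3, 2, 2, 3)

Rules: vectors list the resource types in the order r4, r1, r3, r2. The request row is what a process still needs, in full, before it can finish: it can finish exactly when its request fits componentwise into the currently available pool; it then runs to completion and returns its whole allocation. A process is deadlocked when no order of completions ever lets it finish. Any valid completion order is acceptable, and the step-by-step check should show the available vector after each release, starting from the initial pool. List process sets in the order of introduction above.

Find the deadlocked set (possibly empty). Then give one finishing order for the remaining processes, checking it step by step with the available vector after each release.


The deadlocked set is empty.
Key observation: proc-C leads a chain of completions in which each release enables another process.
A valid finishing order for the others: proc-C, proc-F, proc-E, proc-I, proc-G, proc-A, proc-B. Walking it through:
  pool = (1, 1, 0, 0)
  run proc-C (needs (1, 0, 0, 0), free (1, 1, 0, 0)); after release of (2, 2, 2, 3) the pool is (3, 3, 2, 3)
  run proc-F (needs (3, 2, 2, 3), free (3, 3, 2, 3)); after release of (2, 0, 1, 1) the pool is (5, 3, 3, 4)
  run proc-E (needs (5, 1, 3, 4), free (5, 3, 3, 4)); after release of (0, 0, 0, 2) the pool is (5, 3, 3, 6)
  run proc-I (needs (3, 1, 3, 6), free (5, 3, 3, 6)); after release of (3, 1, 0, 1) the pool is (8, 4, 3, 7)
  run proc-G (needs (5, 3, 3, 5), free (8, 4, 3, 7)); after release of (0, 1, 2, 3) the pool is (8, 5, 5, 10)
  run proc-A (needs (8, 4, 5, 10), free (8, 5, 5, 10)); after release of (1, 2, 0, 0) the pool is (9, 7, 5, 10)
  run proc-B (needs (9, 6, 4, 10), free (9, 7, 5, 10)); after release of (1, 0, 2, 2) the pool is (10, 7, 7, 12)


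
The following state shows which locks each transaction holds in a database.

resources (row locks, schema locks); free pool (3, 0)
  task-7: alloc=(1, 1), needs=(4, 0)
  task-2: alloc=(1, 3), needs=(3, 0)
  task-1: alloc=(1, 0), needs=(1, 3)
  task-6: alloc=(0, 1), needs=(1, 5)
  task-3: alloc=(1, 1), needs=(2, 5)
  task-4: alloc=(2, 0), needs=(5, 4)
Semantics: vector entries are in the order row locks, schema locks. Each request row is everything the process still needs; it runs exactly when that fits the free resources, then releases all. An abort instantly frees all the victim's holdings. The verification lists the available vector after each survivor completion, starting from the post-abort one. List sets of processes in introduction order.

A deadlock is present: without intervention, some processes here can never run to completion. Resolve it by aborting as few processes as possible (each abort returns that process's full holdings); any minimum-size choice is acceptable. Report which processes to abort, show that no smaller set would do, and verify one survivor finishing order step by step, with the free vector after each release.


The answer: abort task-6.
Key observation: the deadlocked task-3 becomes finishable only because task-6 released (0, 1); it completes at step 4 below.
No smaller set exists: with zero aborts the deadlock remains.
The survivors complete as task-2, task-7, task-1, task-3, task-4. Verifying each step (starting from the post-abort pool):
  pool = (3, 1)
  task-2 needs (3, 0) <= (3, 1) -> finishes; pool += (1, 3) = (4, 4)
  task-7 needs (4, 0) <= (4, 4) -> finishes; pool += (1, 1) = (5, 5)
  task-1 needs (1, 3) <= (5, 5) -> finishes; pool += (1, 0) = (6, 5)
  task-3 needs (2, 5) <= (6, 5) -> finishes; pool += (1, 1) = (7, 6)
  task-4 needs (5, 4) <= (7, 6) -> finishes; pool += (2, 0) = (9, 6)


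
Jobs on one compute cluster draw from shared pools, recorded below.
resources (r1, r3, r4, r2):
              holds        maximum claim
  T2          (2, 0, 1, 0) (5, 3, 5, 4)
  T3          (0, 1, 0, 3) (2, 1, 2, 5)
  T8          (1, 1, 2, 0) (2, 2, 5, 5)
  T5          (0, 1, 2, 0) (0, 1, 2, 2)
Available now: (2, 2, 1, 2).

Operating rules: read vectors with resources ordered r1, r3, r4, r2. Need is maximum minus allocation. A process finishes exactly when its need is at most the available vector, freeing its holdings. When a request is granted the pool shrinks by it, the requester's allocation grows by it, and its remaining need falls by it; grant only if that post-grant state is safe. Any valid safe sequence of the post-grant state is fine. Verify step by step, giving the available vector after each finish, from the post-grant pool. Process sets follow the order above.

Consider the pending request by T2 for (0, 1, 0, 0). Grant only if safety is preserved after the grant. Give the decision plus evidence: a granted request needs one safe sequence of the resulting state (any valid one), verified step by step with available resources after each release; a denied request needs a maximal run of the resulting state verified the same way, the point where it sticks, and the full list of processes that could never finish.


GRANT. The post-grant state is safe; one safe sequence: T5, T3, T8, T2.
Key observation: granting shrinks the pool to (2, 1, 1, 2), yet T5 still fits and the chain goes through.
Check on the post-grant state, step by step:
  pool = (2, 1, 1, 2)
  T5 needs (0, 0, 0, 2) <= (2, 1, 1, 2) -> finishes; pool += (0, 1, 2, 0) = (2, 2, 3, 2)
  T3 needs (2, 0, 2, 2) <= (2, 2, 3, 2) -> finishes; pool += (0, 1, 0, 3) = (2, 3, 3, 5)
  T8 needs (1, 1, 3, 5) <= (2, 3, 3, 5) -> finishes; pool += (1, 1, 2, 0) = (3, 4, 5, 5)
  T2 needs (3, 2, 4, 4) <= (3, 4, 5, 5) -> finishes; pool += (2, 1, 1, 0) = (5, 5, 6, 5)


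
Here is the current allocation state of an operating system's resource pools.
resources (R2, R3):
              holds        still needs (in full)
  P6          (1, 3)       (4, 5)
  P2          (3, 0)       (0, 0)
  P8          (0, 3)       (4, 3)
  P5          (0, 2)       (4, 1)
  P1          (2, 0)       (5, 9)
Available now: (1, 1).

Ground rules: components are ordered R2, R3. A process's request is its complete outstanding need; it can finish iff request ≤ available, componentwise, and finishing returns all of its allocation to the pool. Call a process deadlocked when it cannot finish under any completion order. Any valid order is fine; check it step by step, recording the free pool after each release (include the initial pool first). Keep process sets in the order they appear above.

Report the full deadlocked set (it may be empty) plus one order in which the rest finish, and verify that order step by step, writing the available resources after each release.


The deadlocked set is empty.
Key observation: P2 fits the free pool immediately, and its release cascades until everyone finishes.
The rest can finish in the order P2, P5, P8, P6, P1. Check, step by step:
  pool = (1, 1)
  P2 needs (0, 0) <= (1, 1) -> finishes; pool += (3, 0) = (4, 1)
  P5 needs (4, 1) <= (4, 1) -> finishes; pool += (0, 2) = (4, 3)
  P8 needs (4, 3) <= (4, 3) -> finishes; pool += (0, 3) = (4, 6)
  P6 needs (4, 5) <= (4, 6) -> finishes; pool += (1, 3) = (5, 9)
  P1 needs (5, 9) <= (5, 9) -> finishes; pool += (2, 0) = (7, 9)


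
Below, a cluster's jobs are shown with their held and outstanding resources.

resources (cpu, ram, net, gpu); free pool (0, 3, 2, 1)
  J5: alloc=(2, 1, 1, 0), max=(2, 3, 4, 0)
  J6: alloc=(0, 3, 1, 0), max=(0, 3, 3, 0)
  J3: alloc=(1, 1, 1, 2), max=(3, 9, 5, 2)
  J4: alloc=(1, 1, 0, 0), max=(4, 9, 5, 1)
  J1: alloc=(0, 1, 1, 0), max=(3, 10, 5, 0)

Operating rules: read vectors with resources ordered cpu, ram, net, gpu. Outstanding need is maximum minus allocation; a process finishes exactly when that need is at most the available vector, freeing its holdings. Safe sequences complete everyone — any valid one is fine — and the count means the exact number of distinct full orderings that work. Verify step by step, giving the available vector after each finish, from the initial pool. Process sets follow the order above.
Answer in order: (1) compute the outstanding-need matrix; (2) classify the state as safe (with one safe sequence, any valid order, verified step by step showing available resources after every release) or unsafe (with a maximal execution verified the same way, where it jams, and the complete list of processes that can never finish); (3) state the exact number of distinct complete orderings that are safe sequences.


(1) Need matrix, components ordered cpu, ram, net, gpu:
  J5: (0, 2, 3, 0)
  J6: (0, 0, 2, 0)
  J3: (2, 8, 4, 0)
  J4: (3, 8, 5, 1)
  J1: (3, 9, 4, 0)
(2) The state is UNSAFE.
Key observation: even finishing J6, J5 leaves just (2, 7, 4, 1) free — too little ram for any of the remaining processes.
A maximal execution: J6, J5 — then nothing else fits. Step-by-step check:
  pool = (0, 3, 2, 1)
  J6: need (0, 0, 2, 0) fits (0, 3, 2, 1); releases (0, 3, 1, 0), pool now (0, 6, 3, 1)
  J5: need (0, 2, 3, 0) fits (0, 6, 3, 1); releases (2, 1, 1, 0), pool now (2, 7, 4, 1)
  J3 cannot run: need (2, 8, 4, 0) vs free (2, 7, 4, 1) (insufficient ram)
  J4 cannot run: need (3, 8, 5, 1) vs free (2, 7, 4, 1) (insufficient cpu, ram and net)
  J1 cannot run: need (3, 9, 4, 0) vs free (2, 7, 4, 1) (insufficient cpu and ram)
Never able to finish: J3, J4 and J1.
(3) The exact count: 0 of the possible complete orderings are safe sequences.


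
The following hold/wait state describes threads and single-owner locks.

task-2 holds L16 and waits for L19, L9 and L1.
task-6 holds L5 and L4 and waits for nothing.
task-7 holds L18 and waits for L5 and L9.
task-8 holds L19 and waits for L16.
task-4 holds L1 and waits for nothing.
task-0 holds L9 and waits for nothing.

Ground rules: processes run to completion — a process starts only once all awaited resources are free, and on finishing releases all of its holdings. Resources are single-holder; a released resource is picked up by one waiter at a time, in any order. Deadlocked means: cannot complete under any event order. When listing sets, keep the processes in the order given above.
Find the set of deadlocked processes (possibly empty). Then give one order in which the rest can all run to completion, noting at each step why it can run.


Deadlocked set: task-2 and task-8.
Key observation: nobody on the ring task-2 -> task-8 -> task-2 can start until another member finishes, which never happens; no other process is dragged down with it.
The rest can finish in the order task-6, task-0, task-7, task-4.
Check, step by step:
  run task-6 (it waits on nothing); releases L5 and L4
  run task-0 (it waits on nothing); releases L9
  task-7: everything it awaited (L5 and L9) is free; runs, freeing L18
  run task-4 (it waits on nothing); releases L1


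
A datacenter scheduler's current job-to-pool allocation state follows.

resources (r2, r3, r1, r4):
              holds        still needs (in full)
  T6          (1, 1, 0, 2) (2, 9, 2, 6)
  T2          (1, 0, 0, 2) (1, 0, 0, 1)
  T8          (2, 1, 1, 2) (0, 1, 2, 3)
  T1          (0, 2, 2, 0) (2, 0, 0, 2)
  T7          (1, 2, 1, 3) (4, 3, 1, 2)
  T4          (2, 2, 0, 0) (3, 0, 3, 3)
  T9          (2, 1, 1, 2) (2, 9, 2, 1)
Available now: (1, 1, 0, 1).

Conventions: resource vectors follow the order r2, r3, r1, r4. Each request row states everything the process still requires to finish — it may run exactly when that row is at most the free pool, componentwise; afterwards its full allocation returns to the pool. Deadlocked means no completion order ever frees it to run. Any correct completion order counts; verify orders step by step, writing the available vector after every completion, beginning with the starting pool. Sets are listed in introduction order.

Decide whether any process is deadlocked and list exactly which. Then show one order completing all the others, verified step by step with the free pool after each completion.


Deadlocked: T6 and T9.
Key observation: once T2, T1, T8, T7, T4 finish, the pool peaks at (7, 8, 4, 8) — and every remaining process still needs more r3 than that.
A valid finishing order for the others: T2, T1, T8, T7, T4. Verifying each step:
  pool = (1, 1, 0, 1)
  T2 needs (1, 0, 0, 1) <= (1, 1, 0, 1) -> finishes; pool += (1, 0, 0, 2) = (2, 1, 0, 3)
  T1 needs (2, 0, 0, 2) <= (2, 1, 0, 3) -> finishes; pool += (0, 2, 2, 0) = (2, 3, 2, 3)
  T8 needs (0, 1, 2, 3) <= (2, 3, 2, 3) -> finishes; pool += (2, 1, 1, 2) = (4, 4, 3, 5)
  T7 needs (4, 3, 1, 2) <= (4, 4, 3, 5) -> finishes; pool += (1, 2, 1, 3) = (5, 6, 4, 8)
  T4 needs (3, 0, 3, 3) <= (5, 6, 4, 8) -> finishes; pool += (2, 2, 0, 0) = (7, 8, 4, 8)
The stuck group stays short no matter what:
  T6 cannot run: need (2, 9, 2, 6) vs free (7, 8, 4, 8) (insufficient r3)
  T9 cannot run: need (2, 9, 2, 1) vs free (7, 8, 4, 8) (insufficient r3)


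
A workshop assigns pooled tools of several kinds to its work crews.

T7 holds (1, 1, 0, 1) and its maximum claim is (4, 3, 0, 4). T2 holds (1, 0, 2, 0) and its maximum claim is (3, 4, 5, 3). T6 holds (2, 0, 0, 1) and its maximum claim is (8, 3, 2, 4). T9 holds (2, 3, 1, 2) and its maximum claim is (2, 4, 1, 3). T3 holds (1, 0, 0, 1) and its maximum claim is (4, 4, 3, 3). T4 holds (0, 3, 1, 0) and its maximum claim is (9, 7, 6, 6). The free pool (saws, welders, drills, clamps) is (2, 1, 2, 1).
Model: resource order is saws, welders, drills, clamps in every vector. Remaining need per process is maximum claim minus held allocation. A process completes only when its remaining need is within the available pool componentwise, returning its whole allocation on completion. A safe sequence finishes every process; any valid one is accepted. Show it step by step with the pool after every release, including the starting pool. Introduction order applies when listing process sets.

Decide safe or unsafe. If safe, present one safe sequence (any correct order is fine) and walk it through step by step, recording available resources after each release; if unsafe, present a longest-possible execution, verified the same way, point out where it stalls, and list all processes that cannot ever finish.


The state is SAFE; one workable sequence: T9, T3, T7, T2, T6, T4.
Key observation: at T9 the run first touches a limit — (0, 1, 0, 1) against (2, 1, 2, 1), exact on a resource it actually requests.
Step-by-step check:
  pool = (2, 1, 2, 1)
  T9: need (0, 1, 0, 1) fits (2, 1, 2, 1); releases (2, 3, 1, 2), pool now (4, 4, 3, 3)
  T3: need (3, 4, 3, 2) fits (4, 4, 3, 3); releases (1, 0, 0, 1), pool now (5, 4, 3, 4)
  T7: need (3, 2, 0, 3) fits (5, 4, 3, 4); releases (1, 1, 0, 1), pool now (6, 5, 3, 5)
  T2: need (2, 4, 3, 3) fits (6, 5, 3, 5); releases (1, 0, 2, 0), pool now (7, 5, 5, 5)
  T6: need (6, 3, 2, 3) fits (7, 5, 5, 5); releases (2, 0, 0, 1), pool now (9, 5, 5, 6)
  T4: need (9, 4, 5, 6) fits (9, 5, 5, 6); releases (0, 3, 1, 0), pool now (9, 8, 6, 6)


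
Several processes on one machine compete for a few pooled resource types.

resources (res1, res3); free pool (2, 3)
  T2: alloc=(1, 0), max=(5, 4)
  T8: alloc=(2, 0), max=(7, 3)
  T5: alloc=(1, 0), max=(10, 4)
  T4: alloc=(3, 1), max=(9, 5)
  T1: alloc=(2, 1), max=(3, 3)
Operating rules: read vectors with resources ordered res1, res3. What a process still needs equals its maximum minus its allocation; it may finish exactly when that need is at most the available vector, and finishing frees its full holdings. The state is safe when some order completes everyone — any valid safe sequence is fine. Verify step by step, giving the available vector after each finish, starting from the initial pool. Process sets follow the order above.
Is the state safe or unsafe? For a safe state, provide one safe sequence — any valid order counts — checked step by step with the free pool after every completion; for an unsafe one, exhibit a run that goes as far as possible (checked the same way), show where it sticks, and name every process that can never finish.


SAFE — a valid safe sequence is T1, T2, T8, T4, T5.
Key observation: the first exact fit in this order is T2 — it needs (4, 4) with (4, 4) free, meeting a requested resource to the last unit.
Step-by-step check:
  pool = (2, 3)
  T1 needs (1, 2) <= (2, 3) -> finishes; pool += (2, 1) = (4, 4)
  T2 needs (4, 4) <= (4, 4) -> finishes; pool += (1, 0) = (5, 4)
  T8 needs (5, 3) <= (5, 4) -> finishes; pool += (2, 0) = (7, 4)
  T4 needs (6, 4) <= (7, 4) -> finishes; pool += (3, 1) = (10, 5)
  T5 needs (9, 4) <= (10, 5) -> finishes; pool += (1, 0) = (11, 5)


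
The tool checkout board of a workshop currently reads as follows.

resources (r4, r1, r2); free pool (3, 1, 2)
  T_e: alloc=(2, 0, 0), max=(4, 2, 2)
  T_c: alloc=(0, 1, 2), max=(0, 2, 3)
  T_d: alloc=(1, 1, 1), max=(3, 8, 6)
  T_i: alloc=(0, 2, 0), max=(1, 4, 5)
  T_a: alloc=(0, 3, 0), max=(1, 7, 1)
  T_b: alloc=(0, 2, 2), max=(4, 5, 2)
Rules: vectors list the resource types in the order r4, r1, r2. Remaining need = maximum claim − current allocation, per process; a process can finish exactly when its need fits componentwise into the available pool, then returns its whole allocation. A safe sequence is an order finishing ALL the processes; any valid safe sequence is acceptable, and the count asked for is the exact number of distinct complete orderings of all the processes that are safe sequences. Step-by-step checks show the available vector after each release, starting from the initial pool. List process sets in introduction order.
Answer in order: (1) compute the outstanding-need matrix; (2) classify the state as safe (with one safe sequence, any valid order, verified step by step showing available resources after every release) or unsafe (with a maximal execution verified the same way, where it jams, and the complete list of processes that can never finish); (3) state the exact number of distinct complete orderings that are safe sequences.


(1) Need matrix, components ordered r4, r1, r2:
  T_e: (2, 2, 2)
  T_c: (0, 1, 1)
  T_d: (2, 7, 5)
  T_i: (1, 2, 5)
  T_a: (1, 4, 1)
  T_b: (4, 3, 0)
(2) The state is UNSAFE.
Key observation: after T_c, T_e the pool peaks at (5, 2, 4), and each blocked process is short somewhere: T_d on r1, r2; T_i on r2; T_a on r1; T_b on r1.
The run T_c, T_e cannot be extended any further. Step-by-step check:
  pool = (3, 1, 2)
  T_c: need (0, 1, 1) fits (3, 1, 2); releases (0, 1, 2), pool now (3, 2, 4)
  T_e: need (2, 2, 2) fits (3, 2, 4); releases (2, 0, 0), pool now (5, 2, 4)
  blocked: T_d wants (2, 7, 5), pool (5, 2, 4) — not enough r1 and r2
  blocked: T_i wants (1, 2, 5), pool (5, 2, 4) — not enough r2
  blocked: T_a wants (1, 4, 1), pool (5, 2, 4) — not enough r1
  blocked: T_b wants (4, 3, 0), pool (5, 2, 4) — not enough r1
Permanently blocked: T_d, T_i, T_a and T_b.
(3) Exactly 0 of the possible complete orderings are safe sequences.


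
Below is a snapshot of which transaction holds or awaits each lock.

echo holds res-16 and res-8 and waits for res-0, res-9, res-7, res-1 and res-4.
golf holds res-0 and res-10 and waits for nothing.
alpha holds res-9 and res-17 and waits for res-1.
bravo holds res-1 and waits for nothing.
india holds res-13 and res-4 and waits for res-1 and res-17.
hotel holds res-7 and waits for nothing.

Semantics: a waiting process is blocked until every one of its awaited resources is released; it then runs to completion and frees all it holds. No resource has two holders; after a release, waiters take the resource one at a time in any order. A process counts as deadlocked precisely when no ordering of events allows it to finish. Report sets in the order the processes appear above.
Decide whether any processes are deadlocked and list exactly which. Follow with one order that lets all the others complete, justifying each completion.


Nothing here is deadlocked.
Key observation: all waits point, directly or indirectly, at processes that can finish, so nothing is permanently blocked.
A valid finishing order for the others: golf, bravo, hotel, alpha, india, echo.
Step-by-step check:
  golf: no waits; runs immediately, freeing res-0 and res-10
  bravo: no waits; runs immediately, freeing res-1
  hotel: no waits; runs immediately, freeing res-7
  alpha: everything it awaited (res-1) is free; runs, freeing res-9 and res-17
  india: everything it awaited (res-1 and res-17) is free; runs, freeing res-13 and res-4
  echo: everything it awaited (res-0, res-9, res-7, res-1 and res-4) is free; runs, freeing res-16 and res-8


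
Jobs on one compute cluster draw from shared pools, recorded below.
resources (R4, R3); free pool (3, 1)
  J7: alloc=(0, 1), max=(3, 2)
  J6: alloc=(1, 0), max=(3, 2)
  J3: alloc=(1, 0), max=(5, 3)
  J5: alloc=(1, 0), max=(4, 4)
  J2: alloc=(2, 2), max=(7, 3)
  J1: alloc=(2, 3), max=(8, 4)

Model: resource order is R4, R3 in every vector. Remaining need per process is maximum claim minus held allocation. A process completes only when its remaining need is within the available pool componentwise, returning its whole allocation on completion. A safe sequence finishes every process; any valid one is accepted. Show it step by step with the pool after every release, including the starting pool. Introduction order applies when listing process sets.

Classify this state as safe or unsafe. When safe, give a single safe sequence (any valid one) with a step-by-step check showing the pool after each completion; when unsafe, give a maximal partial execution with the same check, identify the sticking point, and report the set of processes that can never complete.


UNSAFE.
Key observation: after J7, J6 the pool peaks at (4, 2), and each blocked process is short somewhere: J3 on R3; J5 on R3; J2 on R4; J1 on R4.
A maximal execution: J7, J6 — then nothing else fits. Check, step by step:
  pool = (3, 1)
  J7 needs (3, 1) <= (3, 1) -> finishes; pool += (0, 1) = (3, 2)
  J6 needs (2, 2) <= (3, 2) -> finishes; pool += (1, 0) = (4, 2)
  J3 cannot run: need (4, 3) vs free (4, 2) (insufficient R3)
  J5 cannot run: need (3, 4) vs free (4, 2) (insufficient R3)
  J2 cannot run: need (5, 1) vs free (4, 2) (insufficient R4)
  J1 cannot run: need (6, 1) vs free (4, 2) (insufficient R4)
Never able to finish: J3, J5, J2 and J1.
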